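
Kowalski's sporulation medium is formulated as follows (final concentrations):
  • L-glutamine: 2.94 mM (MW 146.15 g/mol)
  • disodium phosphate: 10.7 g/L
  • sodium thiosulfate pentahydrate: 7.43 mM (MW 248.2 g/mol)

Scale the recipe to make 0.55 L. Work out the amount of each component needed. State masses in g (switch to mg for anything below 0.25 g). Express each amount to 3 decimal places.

Working volume: 0.55 L.
L-glutamine: 2.94 mmol/L × 146.15 mg/mmol × 0.55 L = 236.325 mg
disodium phosphate: 10.7 g/L × 0.55 L = 5.885 g
sodium thiosulfate pentahydrate: 7.43 mmol/L × 248.2 g/mol × 0.55 L ÷ 1000 = 1.014 g

L-glutamine 236.325 mg; disodium phosphate 5.885 g; sodium thiosulfate pentahydrate 1.014 g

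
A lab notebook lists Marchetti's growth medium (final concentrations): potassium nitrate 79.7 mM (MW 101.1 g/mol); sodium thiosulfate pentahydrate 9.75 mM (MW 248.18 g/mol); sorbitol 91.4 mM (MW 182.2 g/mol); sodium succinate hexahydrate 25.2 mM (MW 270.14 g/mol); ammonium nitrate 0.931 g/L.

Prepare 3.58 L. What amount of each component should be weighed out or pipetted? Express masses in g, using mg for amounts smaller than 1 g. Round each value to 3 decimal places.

potassium nitrate 28.846 g; sodium thiosulfate pentahydrate 8.663 g; sorbitol 59.618 g; sodium succinate hexahydrate 24.371 g; ammonium nitrate 3.333 g

Working volume: 3.58 L.
potassium nitrate: 79.7 mmol/L × 101.1 g/mol × 3.58 L ÷ 1000 = 28.846 g
sodium thiosulfate pentahydrate: 9.75 mmol/L × 248.18 g/mol × 3.58 L ÷ 1000 = 8.663 g
sorbitol: 91.4 mmol/L × 182.2 g/mol × 3.58 L ÷ 1000 = 59.618 g
sodium succinate hexahydrate: 25.2 mmol/L × 270.14 g/mol × 3.58 L ÷ 1000 = 24.371 g
ammonium nitrate: 0.931 g/L × 3.58 L = 3.333 g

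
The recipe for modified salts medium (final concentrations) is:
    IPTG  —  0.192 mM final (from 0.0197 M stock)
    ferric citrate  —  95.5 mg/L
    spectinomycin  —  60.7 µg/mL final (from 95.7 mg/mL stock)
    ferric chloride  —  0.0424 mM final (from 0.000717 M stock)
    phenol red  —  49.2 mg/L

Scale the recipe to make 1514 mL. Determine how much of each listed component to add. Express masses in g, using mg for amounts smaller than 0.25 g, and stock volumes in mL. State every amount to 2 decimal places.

Scale factor relative to 1 L: 1.514.
IPTG: dilute stock: 0.192 mM × 1514 mL ÷ 19.7 mM = 14.76 mL
ferric citrate: 95.5 mg/L × 1.514 L = 144.59 mg
spectinomycin: C1V1 = C2V2 → 60.7 µg/mL × 1514 mL ÷ 95700 µg/mL = 0.96 mL
ferric chloride: V = C2·V2/C1 = 0.0424 mM × 1514 mL ÷ 0.717 mM = 89.53 mL
phenol red: 49.2 mg/L × 1.514 L = 74.49 mg

IPTG 14.76 mL; ferric citrate 144.59 mg; spectinomycin 0.96 mL; ferric chloride 89.53 mL; phenol red 74.49 mg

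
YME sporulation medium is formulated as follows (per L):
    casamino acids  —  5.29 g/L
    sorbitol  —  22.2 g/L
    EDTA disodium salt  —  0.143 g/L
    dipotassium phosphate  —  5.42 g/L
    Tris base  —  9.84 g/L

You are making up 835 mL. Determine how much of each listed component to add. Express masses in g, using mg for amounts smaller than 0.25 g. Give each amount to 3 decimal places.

casamino acids 4.417 g; sorbitol 18.537 g; EDTA disodium salt 119.405 mg; dipotassium phosphate 4.526 g; Tris base 8.216 g

Working volume: 835 mL = 0.835 L.
casamino acids: 5.29 g/L × 0.835 L = 4.417 g
sorbitol: 22.2 g/L × 0.835 L = 18.537 g
EDTA disodium salt: 0.143 g/L × 0.835 L = 0.119405 g = 119.405 mg
dipotassium phosphate: 5.42 g/L × 0.835 L = 4.526 g
Tris base: 9.84 g/L × 0.835 L = 8.216 g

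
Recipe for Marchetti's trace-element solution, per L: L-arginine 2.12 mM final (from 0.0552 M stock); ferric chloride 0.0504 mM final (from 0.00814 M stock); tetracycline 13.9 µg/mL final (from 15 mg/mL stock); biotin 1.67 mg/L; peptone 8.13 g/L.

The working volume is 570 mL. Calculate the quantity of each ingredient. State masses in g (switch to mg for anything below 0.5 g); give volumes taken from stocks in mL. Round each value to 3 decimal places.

L-arginine 21.891 mL; ferric chloride 3.529 mL; tetracycline 0.528 mL; biotin 0.952 mg; peptone 4.634 g

Scale factor relative to 1 L: 0.57.
L-arginine: dilute stock: 2.12 mM × 570 mL ÷ 55.2 mM = 21.891 mL
ferric chloride: V = C2·V2/C1 = 0.0504 mM × 570 mL ÷ 8.14 mM = 3.529 mL
tetracycline: C1V1 = C2V2 → 13.9 µg/mL × 570 mL ÷ 15000 µg/mL = 0.528 mL
biotin: 1.67 mg/L × 0.57 L = 0.952 mg
peptone: 8.13 g/L × 0.57 L = 4.634 g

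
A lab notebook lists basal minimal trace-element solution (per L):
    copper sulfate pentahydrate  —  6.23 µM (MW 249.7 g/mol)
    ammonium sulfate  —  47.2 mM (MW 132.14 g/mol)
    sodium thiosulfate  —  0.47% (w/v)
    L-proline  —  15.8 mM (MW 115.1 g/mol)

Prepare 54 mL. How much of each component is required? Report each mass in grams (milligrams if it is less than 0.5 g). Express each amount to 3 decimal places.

Working volume: 54 mL = 0.054 L.
copper sulfate pentahydrate: 6.23 µmol/L × 249.7 g/mol × 0.054 L ÷ 1000 = 0.084 mg
ammonium sulfate: 47.2 mmol/L × 132.14 mg/mmol × 0.054 L = 336.798 mg
sodium thiosulfate: 0.47% w/v = 4.7 g/L → 4.7 × 0.054 L = 0.2538 g = 253.800 mg
L-proline: 15.8 mmol/L × 115.1 mg/mmol × 0.054 L = 98.203 mg

copper sulfate pentahydrate 0.084 mg; ammonium sulfate 336.798 mg; sodium thiosulfate 253.800 mg; L-proline 98.203 mg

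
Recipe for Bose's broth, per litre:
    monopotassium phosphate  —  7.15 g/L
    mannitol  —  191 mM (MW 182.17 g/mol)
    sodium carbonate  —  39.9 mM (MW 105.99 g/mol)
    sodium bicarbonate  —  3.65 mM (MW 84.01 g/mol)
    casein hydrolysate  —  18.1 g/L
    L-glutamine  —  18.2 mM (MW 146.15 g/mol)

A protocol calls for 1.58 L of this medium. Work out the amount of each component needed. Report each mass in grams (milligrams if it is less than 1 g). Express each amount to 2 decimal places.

monopotassium phosphate 11.30 g; mannitol 54.98 g; sodium carbonate 6.68 g; sodium bicarbonate 484.49 mg; casein hydrolysate 28.60 g; L-glutamine 4.20 g

Working volume: 1.58 L.
monopotassium phosphate: 7.15 g/L × 1.58 L = 11.30 g
mannitol: 191 mmol/L × 182.17 g/mol × 1.58 L ÷ 1000 = 54.98 g
sodium carbonate: 39.9 mmol/L × 105.99 g/mol × 1.58 L ÷ 1000 = 6.68 g
sodium bicarbonate: 3.65 mmol/L × 84.01 mg/mmol × 1.58 L = 484.49 mg
casein hydrolysate: 18.1 g/L × 1.58 L = 28.60 g
L-glutamine: 18.2 mmol/L × 146.15 g/mol × 1.58 L ÷ 1000 = 4.20 g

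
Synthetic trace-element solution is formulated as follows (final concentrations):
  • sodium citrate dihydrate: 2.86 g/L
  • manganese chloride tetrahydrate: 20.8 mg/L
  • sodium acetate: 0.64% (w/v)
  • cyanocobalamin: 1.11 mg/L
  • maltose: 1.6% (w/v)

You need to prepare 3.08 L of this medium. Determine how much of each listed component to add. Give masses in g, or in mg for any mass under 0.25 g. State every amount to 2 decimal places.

sodium citrate dihydrate 8.81 g; manganese chloride tetrahydrate 64.06 mg; sodium acetate 19.71 g; cyanocobalamin 3.42 mg; maltose 49.28 g

Scale factor relative to 1 L: 3.08.
sodium citrate dihydrate: 2.86 g/L × 3.08 L = 8.81 g
manganese chloride tetrahydrate: 20.8 mg/L × 3.08 L = 64.06 mg
sodium acetate: 0.64 g per 100 mL × 3080 mL ÷ 100 = 19.71 g
cyanocobalamin: 1.11 mg/L × 3.08 L = 3.42 mg
maltose: 1.6 g per 100 mL × 3080 mL ÷ 100 = 49.28 g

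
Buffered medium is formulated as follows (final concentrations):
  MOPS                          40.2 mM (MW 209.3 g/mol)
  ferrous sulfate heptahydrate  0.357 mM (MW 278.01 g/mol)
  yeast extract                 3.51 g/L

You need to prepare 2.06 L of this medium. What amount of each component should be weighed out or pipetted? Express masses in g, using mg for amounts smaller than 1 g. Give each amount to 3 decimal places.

MOPS 17.333 g; ferrous sulfate heptahydrate 204.454 mg; yeast extract 7.231 g

Working volume: 2.06 L.
MOPS: 40.2 mmol/L × 209.3 g/mol × 2.06 L ÷ 1000 = 17.333 g
ferrous sulfate heptahydrate: 0.357 mmol/L × 278.01 mg/mmol × 2.06 L = 204.454 mg
yeast extract: 3.51 g/L × 2.06 L = 7.231 g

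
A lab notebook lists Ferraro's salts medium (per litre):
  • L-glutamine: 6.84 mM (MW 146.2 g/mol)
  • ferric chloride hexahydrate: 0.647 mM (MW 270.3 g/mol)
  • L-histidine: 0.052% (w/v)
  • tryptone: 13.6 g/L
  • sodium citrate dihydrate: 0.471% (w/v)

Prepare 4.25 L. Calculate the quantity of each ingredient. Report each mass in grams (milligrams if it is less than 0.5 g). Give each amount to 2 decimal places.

Working volume: 4.25 L.
L-glutamine: 6.84 mmol/L × 146.2 g/mol × 4.25 L ÷ 1000 = 4.25 g
ferric chloride hexahydrate: 0.647 mmol/L × 270.3 g/mol × 4.25 L ÷ 1000 = 0.74 g
L-histidine: 0.052 g per 100 mL × 4250 mL ÷ 100 = 2.21 g
tryptone: 13.6 g/L × 4.25 L = 57.80 g
sodium citrate dihydrate: 0.471 g per 100 mL × 4250 mL ÷ 100 = 20.02 g

L-glutamine 4.25 g; ferric chloride hexahydrate 0.74 g; L-histidine 2.21 g; tryptone 57.80 g; sodium citrate dihydrate 20.02 g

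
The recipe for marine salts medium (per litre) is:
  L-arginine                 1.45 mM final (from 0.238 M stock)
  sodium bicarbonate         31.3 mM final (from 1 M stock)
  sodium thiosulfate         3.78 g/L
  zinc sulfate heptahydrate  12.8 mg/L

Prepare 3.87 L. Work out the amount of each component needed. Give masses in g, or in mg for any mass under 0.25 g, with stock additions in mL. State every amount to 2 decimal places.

Scale factor relative to 1 L: 3.87.
L-arginine: dilute stock: 1.45 mM × 3870 mL ÷ 238 mM = 23.58 mL
sodium bicarbonate: dilute stock: 31.3 mM × 3870 mL ÷ 1000 mM = 121.13 mL
sodium thiosulfate: 3.78 g/L × 3.87 L = 14.63 g
zinc sulfate heptahydrate: 12.8 mg/L × 3.87 L = 49.54 mg

L-arginine 23.58 mL; sodium bicarbonate 121.13 mL; sodium thiosulfate 14.63 g; zinc sulfate heptahydrate 49.54 mg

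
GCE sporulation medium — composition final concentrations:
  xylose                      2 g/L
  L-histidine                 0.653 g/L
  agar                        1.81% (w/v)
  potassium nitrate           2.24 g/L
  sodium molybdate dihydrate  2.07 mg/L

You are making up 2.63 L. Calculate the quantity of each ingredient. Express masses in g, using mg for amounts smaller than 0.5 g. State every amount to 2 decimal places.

xylose 5.26 g; L-histidine 1.72 g; agar 47.60 g; potassium nitrate 5.89 g; sodium molybdate dihydrate 5.44 mg

Scale factor relative to 1 L: 2.63.
xylose: 2 g/L × 2.63 L = 5.26 g
L-histidine: 0.653 g/L × 2.63 L = 1.72 g
agar: 1.81% w/v = 18.1 g/L → 18.1 × 2.63 L = 47.60 g
potassium nitrate: 2.24 g/L × 2.63 L = 5.89 g
sodium molybdate dihydrate: 2.07 mg/L × 2.63 L = 5.44 mg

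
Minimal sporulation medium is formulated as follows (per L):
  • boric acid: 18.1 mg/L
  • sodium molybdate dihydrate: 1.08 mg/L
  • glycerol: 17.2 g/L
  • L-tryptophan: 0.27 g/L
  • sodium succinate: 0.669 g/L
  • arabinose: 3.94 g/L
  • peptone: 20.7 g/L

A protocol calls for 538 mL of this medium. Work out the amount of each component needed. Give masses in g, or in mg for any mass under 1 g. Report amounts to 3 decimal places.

boric acid 9.738 mg; sodium molybdate dihydrate 0.581 mg; glycerol 9.254 g; L-tryptophan 145.260 mg; sodium succinate 359.922 mg; arabinose 2.120 g; peptone 11.137 g

Scale factor relative to 1 L: 0.538.
boric acid: 18.1 mg/L × 0.538 L = 9.738 mg
sodium molybdate dihydrate: 1.08 mg/L × 0.538 L = 0.581 mg
glycerol: 17.2 g/L × 0.538 L = 9.254 g
L-tryptophan: 0.27 g/L × 0.538 L = 0.14526 g = 145.260 mg
sodium succinate: 0.669 g/L × 0.538 L = 0.359922 g = 359.922 mg
arabinose: 3.94 g/L × 0.538 L = 2.120 g
peptone: 20.7 g/L × 0.538 L = 11.137 g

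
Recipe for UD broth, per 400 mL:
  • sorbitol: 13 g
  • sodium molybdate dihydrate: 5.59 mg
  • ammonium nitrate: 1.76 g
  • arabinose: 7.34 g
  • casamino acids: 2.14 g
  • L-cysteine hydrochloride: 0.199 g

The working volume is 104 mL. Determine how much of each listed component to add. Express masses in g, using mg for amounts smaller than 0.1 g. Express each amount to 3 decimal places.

Ratio of target to recipe volume: 104 / 400 = 0.26.
sorbitol: 13 g × (104 mL / 400 mL) = 3.380 g
sodium molybdate dihydrate: 5.59 mg × (104 mL / 400 mL) = 1.453 mg
ammonium nitrate: 1.76 g × (104 mL / 400 mL) = 0.458 g
arabinose: 7.34 g × (104 mL / 400 mL) = 1.908 g
casamino acids: 2.14 g × (104 mL / 400 mL) = 0.556 g
L-cysteine hydrochloride: 0.199 g × (104 mL / 400 mL) = 0.05174 g = 51.740 mg

sorbitol 3.380 g; sodium molybdate dihydrate 1.453 mg; ammonium nitrate 0.458 g; arabinose 1.908 g; casamino acids 0.556 g; L-cysteine hydrochloride 51.740 mg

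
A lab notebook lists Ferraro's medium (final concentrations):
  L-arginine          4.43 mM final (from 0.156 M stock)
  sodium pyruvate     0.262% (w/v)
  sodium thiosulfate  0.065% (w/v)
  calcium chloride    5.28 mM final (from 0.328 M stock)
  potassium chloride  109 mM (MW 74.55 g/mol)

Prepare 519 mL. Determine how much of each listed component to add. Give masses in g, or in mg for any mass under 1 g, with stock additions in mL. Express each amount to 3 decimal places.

L-arginine 14.738 mL; sodium pyruvate 1.360 g; sodium thiosulfate 337.350 mg; calcium chloride 8.355 mL; potassium chloride 4.217 g

Target volume = 519 mL = 0.519 L.
L-arginine: V = C2·V2/C1 = 4.43 mM × 519 mL ÷ 156 mM = 14.738 mL
sodium pyruvate: 0.262 g per 100 mL × 519 mL ÷ 100 = 1.360 g
sodium thiosulfate: 0.065 g per 100 mL × 519 mL ÷ 100 = 0.33735 g = 337.350 mg
calcium chloride: dilute stock: 5.28 mM × 519 mL ÷ 328 mM = 8.355 mL
potassium chloride: 109 mmol/L × 74.55 g/mol × 0.519 L ÷ 1000 = 4.217 g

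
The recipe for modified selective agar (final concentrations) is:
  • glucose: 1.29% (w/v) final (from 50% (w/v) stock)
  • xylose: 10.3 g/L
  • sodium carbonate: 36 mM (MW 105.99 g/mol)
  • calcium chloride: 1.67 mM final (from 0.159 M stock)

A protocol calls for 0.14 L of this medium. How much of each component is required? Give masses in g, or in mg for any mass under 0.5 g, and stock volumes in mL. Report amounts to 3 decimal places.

Working volume: 0.14 L.
glucose: C1V1 = C2V2 → 1.29% ÷ 50% × 140 mL = 3.612 mL
xylose: 10.3 g/L × 0.14 L = 1.442 g
sodium carbonate: 36 mmol/L × 105.99 g/mol × 0.14 L ÷ 1000 = 0.534 g
calcium chloride: dilute stock: 1.67 mM × 140 mL ÷ 159 mM = 1.470 mL

glucose 3.612 mL; xylose 1.442 g; sodium carbonate 0.534 g; calcium chloride 1.470 mL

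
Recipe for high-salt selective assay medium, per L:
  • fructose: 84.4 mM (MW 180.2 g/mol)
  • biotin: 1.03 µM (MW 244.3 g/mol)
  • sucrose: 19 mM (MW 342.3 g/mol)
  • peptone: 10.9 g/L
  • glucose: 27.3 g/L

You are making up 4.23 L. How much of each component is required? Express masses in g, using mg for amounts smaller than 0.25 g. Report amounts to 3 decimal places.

fructose 64.334 g; biotin 1.064 mg; sucrose 27.511 g; peptone 46.107 g; glucose 115.479 g

Working volume: 4.23 L.
fructose: 84.4 mmol/L × 180.2 g/mol × 4.23 L ÷ 1000 = 64.334 g
biotin: 1.03 µmol/L × 244.3 g/mol × 4.23 L ÷ 1000 = 1.064 mg
sucrose: 19 mmol/L × 342.3 g/mol × 4.23 L ÷ 1000 = 27.511 g
peptone: 10.9 g/L × 4.23 L = 46.107 g
glucose: 27.3 g/L × 4.23 L = 115.479 g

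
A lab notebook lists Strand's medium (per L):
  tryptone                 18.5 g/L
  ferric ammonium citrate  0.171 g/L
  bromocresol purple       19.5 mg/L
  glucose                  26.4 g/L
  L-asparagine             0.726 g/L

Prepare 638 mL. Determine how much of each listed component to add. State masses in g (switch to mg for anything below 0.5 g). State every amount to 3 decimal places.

tryptone 11.803 g; ferric ammonium citrate 109.098 mg; bromocresol purple 12.441 mg; glucose 16.843 g; L-asparagine 463.188 mg

Target volume = 638 mL = 0.638 L.
tryptone: 18.5 g/L × 0.638 L = 11.803 g
ferric ammonium citrate: 0.171 g/L × 0.638 L = 0.109098 g = 109.098 mg
bromocresol purple: 19.5 mg/L × 0.638 L = 12.441 mg
glucose: 26.4 g/L × 0.638 L = 16.843 g
L-asparagine: 0.726 g/L × 0.638 L = 0.463188 g = 463.188 mg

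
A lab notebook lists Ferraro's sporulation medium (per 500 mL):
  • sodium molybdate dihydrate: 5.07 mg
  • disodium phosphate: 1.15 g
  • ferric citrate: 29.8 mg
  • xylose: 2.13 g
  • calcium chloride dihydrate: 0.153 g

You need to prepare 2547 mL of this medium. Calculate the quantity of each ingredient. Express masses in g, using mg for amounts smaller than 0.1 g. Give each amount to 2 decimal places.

sodium molybdate dihydrate 25.83 mg; disodium phosphate 5.86 g; ferric citrate 0.15 g; xylose 10.85 g; calcium chloride dihydrate 0.78 g

Scale factor = 2547 mL / 500 mL = 5.094.
sodium molybdate dihydrate: 5.07 mg × (2547 mL / 500 mL) = 25.83 mg
disodium phosphate: 1.15 g × (2547 mL / 500 mL) = 5.86 g
ferric citrate: 29.8 mg × (2547 mL / 500 mL) = 151.801 mg = 0.15 g
xylose: 2.13 g × (2547 mL / 500 mL) = 10.85 g
calcium chloride dihydrate: 0.153 g × (2547 mL / 500 mL) = 0.78 g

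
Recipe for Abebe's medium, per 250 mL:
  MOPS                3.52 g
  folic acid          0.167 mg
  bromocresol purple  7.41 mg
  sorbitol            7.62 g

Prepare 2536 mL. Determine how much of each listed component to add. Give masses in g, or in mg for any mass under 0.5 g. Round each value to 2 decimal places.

Scale factor = 2536 mL / 250 mL = 10.144.
MOPS: 3.52 g × (2536 mL / 250 mL) = 35.71 g
folic acid: 0.167 mg × (2536 mL / 250 mL) = 1.69 mg
bromocresol purple: 7.41 mg × (2536 mL / 250 mL) = 75.17 mg
sorbitol: 7.62 g × (2536 mL / 250 mL) = 77.30 g

MOPS 35.71 g; folic acid 1.69 mg; bromocresol purple 75.17 mg; sorbitol 77.30 g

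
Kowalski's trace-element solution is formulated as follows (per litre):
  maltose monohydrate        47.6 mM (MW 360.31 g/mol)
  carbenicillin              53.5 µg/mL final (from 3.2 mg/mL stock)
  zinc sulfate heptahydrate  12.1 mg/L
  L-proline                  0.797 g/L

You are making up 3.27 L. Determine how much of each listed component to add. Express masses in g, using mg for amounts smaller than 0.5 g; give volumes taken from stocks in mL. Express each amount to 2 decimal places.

Scale factor relative to 1 L: 3.27.
maltose monohydrate: 47.6 mmol/L × 360.31 g/mol × 3.27 L ÷ 1000 = 56.08 g
carbenicillin: dilute stock: 53.5 µg/mL × 3270 mL ÷ 3200 µg/mL = 54.67 mL
zinc sulfate heptahydrate: 12.1 mg/L × 3.27 L = 39.57 mg
L-proline: 0.797 g/L × 3.27 L = 2.61 g

maltose monohydrate 56.08 g; carbenicillin 54.67 mL; zinc sulfate heptahydrate 39.57 mg; L-proline 2.61 g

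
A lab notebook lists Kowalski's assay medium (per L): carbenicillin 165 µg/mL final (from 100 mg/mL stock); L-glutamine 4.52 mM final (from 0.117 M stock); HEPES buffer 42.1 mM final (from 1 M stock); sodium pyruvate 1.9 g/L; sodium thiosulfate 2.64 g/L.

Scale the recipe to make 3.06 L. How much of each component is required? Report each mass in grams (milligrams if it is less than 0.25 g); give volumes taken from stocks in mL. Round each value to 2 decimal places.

Working volume: 3.06 L.
carbenicillin: dilute stock: 165 µg/mL × 3060 mL ÷ 100000 µg/mL = 5.05 mL
L-glutamine: dilute stock: 4.52 mM × 3060 mL ÷ 117 mM = 118.22 mL
HEPES buffer: V = C2·V2/C1 = 42.1 mM × 3060 mL ÷ 1000 mM = 128.83 mL
sodium pyruvate: 1.9 g/L × 3.06 L = 5.81 g
sodium thiosulfate: 2.64 g/L × 3.06 L = 8.08 g

carbenicillin 5.05 mL; L-glutamine 118.22 mL; HEPES buffer 128.83 mL; sodium pyruvate 5.81 g; sodium thiosulfate 8.08 g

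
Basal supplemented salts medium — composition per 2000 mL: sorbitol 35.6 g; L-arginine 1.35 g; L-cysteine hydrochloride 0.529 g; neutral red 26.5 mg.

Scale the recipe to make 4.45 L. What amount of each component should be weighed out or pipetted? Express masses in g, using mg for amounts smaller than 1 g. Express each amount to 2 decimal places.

sorbitol 79.21 g; L-arginine 3.00 g; L-cysteine hydrochloride 1.18 g; neutral red 58.96 mg

Ratio of target to recipe volume: 4450 / 2000 = 2.225.
sorbitol: 35.6 g × (4450 mL / 2000 mL) = 79.21 g
L-arginine: 1.35 g × (4450 mL / 2000 mL) = 3.00 g
L-cysteine hydrochloride: 0.529 g × (4450 mL / 2000 mL) = 1.18 g
neutral red: 26.5 mg × (4450 mL / 2000 mL) = 58.96 mg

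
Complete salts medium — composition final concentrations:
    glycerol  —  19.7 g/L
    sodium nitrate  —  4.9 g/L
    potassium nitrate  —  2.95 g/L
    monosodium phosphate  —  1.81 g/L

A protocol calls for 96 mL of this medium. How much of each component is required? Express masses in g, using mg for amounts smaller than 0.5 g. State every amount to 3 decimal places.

Scale factor relative to 1 L: 0.096.
glycerol: 19.7 g/L × 0.096 L = 1.891 g
sodium nitrate: 4.9 g/L × 0.096 L = 0.4704 g = 470.400 mg
potassium nitrate: 2.95 g/L × 0.096 L = 0.2832 g = 283.200 mg
monosodium phosphate: 1.81 g/L × 0.096 L = 0.17376 g = 173.760 mg

glycerol 1.891 g; sodium nitrate 470.400 mg; potassium nitrate 283.200 mg; monosodium phosphate 173.760 mg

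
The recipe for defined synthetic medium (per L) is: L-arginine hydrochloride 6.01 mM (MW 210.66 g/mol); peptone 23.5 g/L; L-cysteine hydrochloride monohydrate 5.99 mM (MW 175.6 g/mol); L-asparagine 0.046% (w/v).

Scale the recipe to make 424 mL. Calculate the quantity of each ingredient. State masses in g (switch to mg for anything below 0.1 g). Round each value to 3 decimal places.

L-arginine hydrochloride 0.537 g; peptone 9.964 g; L-cysteine hydrochloride monohydrate 0.446 g; L-asparagine 0.195 g

Working volume: 424 mL = 0.424 L.
L-arginine hydrochloride: 6.01 mmol/L × 210.66 g/mol × 0.424 L ÷ 1000 = 0.537 g
peptone: 23.5 g/L × 0.424 L = 9.964 g
L-cysteine hydrochloride monohydrate: 5.99 mmol/L × 175.6 g/mol × 0.424 L ÷ 1000 = 0.446 g
L-asparagine: 0.046% w/v = 0.46 g/L → 0.46 × 0.424 L = 0.195 g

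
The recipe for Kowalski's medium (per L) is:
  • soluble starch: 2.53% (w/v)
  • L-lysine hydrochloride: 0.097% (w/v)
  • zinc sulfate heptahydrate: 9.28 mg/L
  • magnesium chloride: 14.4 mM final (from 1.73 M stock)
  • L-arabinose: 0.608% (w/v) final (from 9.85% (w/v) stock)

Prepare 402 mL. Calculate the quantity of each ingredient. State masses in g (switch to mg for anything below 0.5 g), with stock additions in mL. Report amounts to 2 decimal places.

soluble starch 10.17 g; L-lysine hydrochloride 389.94 mg; zinc sulfate heptahydrate 3.73 mg; magnesium chloride 3.35 mL; L-arabinose 24.81 mL

Scale factor relative to 1 L: 0.402.
soluble starch: 2.53% w/v = 25.3 g/L → 25.3 × 0.402 L = 10.17 g
L-lysine hydrochloride: 0.097 g per 100 mL × 402 mL ÷ 100 = 0.38994 g = 389.94 mg
zinc sulfate heptahydrate: 9.28 mg/L × 0.402 L = 3.73 mg
magnesium chloride: C1V1 = C2V2 → 14.4 mM × 402 mL ÷ 1730 mM = 3.35 mL
L-arabinose: dilute stock: 0.608% ÷ 9.85% × 402 mL = 24.81 mL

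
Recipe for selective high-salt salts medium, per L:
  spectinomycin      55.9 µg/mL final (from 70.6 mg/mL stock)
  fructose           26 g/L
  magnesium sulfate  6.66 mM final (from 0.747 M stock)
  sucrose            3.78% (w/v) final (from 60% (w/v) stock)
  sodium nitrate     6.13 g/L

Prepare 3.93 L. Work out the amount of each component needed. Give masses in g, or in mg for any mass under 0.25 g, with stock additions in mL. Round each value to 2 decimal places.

Working volume: 3.93 L.
spectinomycin: V = C2·V2/C1 = 55.9 µg/mL × 3930 mL ÷ 70600 µg/mL = 3.11 mL
fructose: 26 g/L × 3.93 L = 102.18 g
magnesium sulfate: V = C2·V2/C1 = 6.66 mM × 3930 mL ÷ 747 mM = 35.04 mL
sucrose: dilute stock: 3.78% ÷ 60% × 3930 mL = 247.59 mL
sodium nitrate: 6.13 g/L × 3.93 L = 24.09 g

spectinomycin 3.11 mL; fructose 102.18 g; magnesium sulfate 35.04 mL; sucrose 247.59 mL; sodium nitrate 24.09 g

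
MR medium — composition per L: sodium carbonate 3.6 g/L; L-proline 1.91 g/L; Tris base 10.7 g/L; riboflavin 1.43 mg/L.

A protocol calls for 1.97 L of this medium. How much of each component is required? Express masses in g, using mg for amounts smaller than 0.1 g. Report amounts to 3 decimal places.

sodium carbonate 7.092 g; L-proline 3.763 g; Tris base 21.079 g; riboflavin 2.817 mg

Working volume: 1.97 L.
sodium carbonate: 3.6 g/L × 1.97 L = 7.092 g
L-proline: 1.91 g/L × 1.97 L = 3.763 g
Tris base: 10.7 g/L × 1.97 L = 21.079 g
riboflavin: 1.43 mg/L × 1.97 L = 2.817 mg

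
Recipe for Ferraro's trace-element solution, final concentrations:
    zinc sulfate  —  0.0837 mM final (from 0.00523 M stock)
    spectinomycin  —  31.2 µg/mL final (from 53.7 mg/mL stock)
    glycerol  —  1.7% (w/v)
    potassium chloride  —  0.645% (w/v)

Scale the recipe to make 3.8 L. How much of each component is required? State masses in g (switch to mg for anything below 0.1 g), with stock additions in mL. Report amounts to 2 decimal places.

Working volume: 3.8 L.
zinc sulfate: V = C2·V2/C1 = 0.0837 mM × 3800 mL ÷ 5.23 mM = 60.81 mL
spectinomycin: dilute stock: 31.2 µg/mL × 3800 mL ÷ 53700 µg/mL = 2.21 mL
glycerol: 1.7% w/v = 17 g/L → 17 × 3.8 L = 64.60 g
potassium chloride: 0.645 g per 100 mL × 3800 mL ÷ 100 = 24.51 g

zinc sulfate 60.81 mL; spectinomycin 2.21 mL; glycerol 64.60 g; potassium chloride 24.51 g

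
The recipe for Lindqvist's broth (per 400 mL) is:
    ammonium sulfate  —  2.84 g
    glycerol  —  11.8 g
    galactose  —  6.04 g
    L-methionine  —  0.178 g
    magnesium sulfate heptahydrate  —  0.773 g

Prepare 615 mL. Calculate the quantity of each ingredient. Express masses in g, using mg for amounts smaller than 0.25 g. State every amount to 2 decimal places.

Scale factor = 615 mL / 400 mL = 1.5375.
ammonium sulfate: 2.84 g × (615 mL / 400 mL) = 4.37 g
glycerol: 11.8 g × (615 mL / 400 mL) = 18.14 g
galactose: 6.04 g × (615 mL / 400 mL) = 9.29 g
L-methionine: 0.178 g × (615 mL / 400 mL) = 0.27 g
magnesium sulfate heptahydrate: 0.773 g × (615 mL / 400 mL) = 1.19 g

ammonium sulfate 4.37 g; glycerol 18.14 g; galactose 9.29 g; L-methionine 0.27 g; magnesium sulfate heptahydrate 1.19 g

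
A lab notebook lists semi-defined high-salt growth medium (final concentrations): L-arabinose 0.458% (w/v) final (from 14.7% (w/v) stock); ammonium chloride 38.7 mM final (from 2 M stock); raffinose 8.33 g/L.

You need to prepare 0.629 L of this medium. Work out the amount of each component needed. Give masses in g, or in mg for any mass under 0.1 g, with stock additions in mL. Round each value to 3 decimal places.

Scale factor relative to 1 L: 0.629.
L-arabinose: C1V1 = C2V2 → 0.458% ÷ 14.7% × 629 mL = 19.597 mL
ammonium chloride: C1V1 = C2V2 → 38.7 mM × 629 mL ÷ 2000 mM = 12.171 mL
raffinose: 8.33 g/L × 0.629 L = 5.240 g

L-arabinose 19.597 mL; ammonium chloride 12.171 mL; raffinose 5.240 g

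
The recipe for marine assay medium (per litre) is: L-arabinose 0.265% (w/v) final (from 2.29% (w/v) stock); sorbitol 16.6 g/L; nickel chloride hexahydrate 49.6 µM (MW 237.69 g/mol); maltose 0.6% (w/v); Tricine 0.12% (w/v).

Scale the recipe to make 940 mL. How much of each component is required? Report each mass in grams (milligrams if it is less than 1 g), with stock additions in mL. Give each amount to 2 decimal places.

L-arabinose 108.78 mL; sorbitol 15.60 g; nickel chloride hexahydrate 11.08 mg; maltose 5.64 g; Tricine 1.13 g

Target volume = 940 mL = 0.94 L.
L-arabinose: C1V1 = C2V2 → 0.265% ÷ 2.29% × 940 mL = 108.78 mL
sorbitol: 16.6 g/L × 0.94 L = 15.60 g
nickel chloride hexahydrate: 49.6 µmol/L × 237.69 g/mol × 0.94 L ÷ 1000 = 11.08 mg
maltose: 0.6 g per 100 mL × 940 mL ÷ 100 = 5.64 g
Tricine: 0.12% w/v = 1.2 g/L → 1.2 × 0.94 L = 1.13 g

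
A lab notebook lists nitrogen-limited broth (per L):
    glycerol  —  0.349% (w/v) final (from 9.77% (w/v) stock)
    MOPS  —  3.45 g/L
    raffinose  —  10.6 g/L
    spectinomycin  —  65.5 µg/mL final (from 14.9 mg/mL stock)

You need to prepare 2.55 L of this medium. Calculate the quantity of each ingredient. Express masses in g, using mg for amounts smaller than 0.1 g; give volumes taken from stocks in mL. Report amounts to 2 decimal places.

glycerol 91.09 mL; MOPS 8.80 g; raffinose 27.03 g; spectinomycin 11.21 mL

Working volume: 2.55 L.
glycerol: C1V1 = C2V2 → 0.349% ÷ 9.77% × 2550 mL = 91.09 mL
MOPS: 3.45 g/L × 2.55 L = 8.80 g
raffinose: 10.6 g/L × 2.55 L = 27.03 g
spectinomycin: dilute stock: 65.5 µg/mL × 2550 mL ÷ 14900 µg/mL = 11.21 mL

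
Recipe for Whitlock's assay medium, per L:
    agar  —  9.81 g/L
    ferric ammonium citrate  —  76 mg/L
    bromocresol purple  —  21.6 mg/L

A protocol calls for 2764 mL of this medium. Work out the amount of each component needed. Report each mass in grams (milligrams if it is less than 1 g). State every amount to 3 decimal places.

Target volume = 2764 mL = 2.764 L.
agar: 9.81 g/L × 2.764 L = 27.115 g
ferric ammonium citrate: 76 mg/L × 2.764 L = 210.064 mg
bromocresol purple: 21.6 mg/L × 2.764 L = 59.702 mg

agar 27.115 g; ferric ammonium citrate 210.064 mg; bromocresol purple 59.702 mg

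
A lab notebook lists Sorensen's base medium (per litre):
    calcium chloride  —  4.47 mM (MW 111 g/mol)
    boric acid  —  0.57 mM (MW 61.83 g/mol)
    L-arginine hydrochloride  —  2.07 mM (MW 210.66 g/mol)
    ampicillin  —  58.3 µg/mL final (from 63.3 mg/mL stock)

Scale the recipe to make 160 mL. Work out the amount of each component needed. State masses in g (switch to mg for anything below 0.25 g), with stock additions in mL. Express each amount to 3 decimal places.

Working volume: 160 mL = 0.16 L.
calcium chloride: 4.47 mmol/L × 111 mg/mmol × 0.16 L = 79.387 mg
boric acid: 0.57 mmol/L × 61.83 mg/mmol × 0.16 L = 5.639 mg
L-arginine hydrochloride: 2.07 mmol/L × 210.66 mg/mmol × 0.16 L = 69.771 mg
ampicillin: V = C2·V2/C1 = 58.3 µg/mL × 160 mL ÷ 63300 µg/mL = 0.147 mL

calcium chloride 79.387 mg; boric acid 5.639 mg; L-arginine hydrochloride 69.771 mg; ampicillin 0.147 mL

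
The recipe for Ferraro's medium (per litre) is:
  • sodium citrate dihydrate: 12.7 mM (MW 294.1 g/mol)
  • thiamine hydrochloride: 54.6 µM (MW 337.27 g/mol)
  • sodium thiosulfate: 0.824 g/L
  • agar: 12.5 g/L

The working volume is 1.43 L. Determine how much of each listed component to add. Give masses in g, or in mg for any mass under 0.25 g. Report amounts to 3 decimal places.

sodium citrate dihydrate 5.341 g; thiamine hydrochloride 26.333 mg; sodium thiosulfate 1.178 g; agar 17.875 g

Scale factor relative to 1 L: 1.43.
sodium citrate dihydrate: 12.7 mmol/L × 294.1 g/mol × 1.43 L ÷ 1000 = 5.341 g
thiamine hydrochloride: 54.6 µmol/L × 337.27 g/mol × 1.43 L ÷ 1000 = 26.333 mg
sodium thiosulfate: 0.824 g/L × 1.43 L = 1.178 g
agar: 12.5 g/L × 1.43 L = 17.875 g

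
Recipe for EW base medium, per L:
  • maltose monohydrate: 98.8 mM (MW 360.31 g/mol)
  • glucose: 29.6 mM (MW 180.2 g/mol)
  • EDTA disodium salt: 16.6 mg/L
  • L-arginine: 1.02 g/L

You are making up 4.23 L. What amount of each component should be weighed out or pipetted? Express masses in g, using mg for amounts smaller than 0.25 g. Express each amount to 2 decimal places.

maltose monohydrate 150.58 g; glucose 22.56 g; EDTA disodium salt 70.22 mg; L-arginine 4.31 g

Scale factor relative to 1 L: 4.23.
maltose monohydrate: 98.8 mmol/L × 360.31 g/mol × 4.23 L ÷ 1000 = 150.58 g
glucose: 29.6 mmol/L × 180.2 g/mol × 4.23 L ÷ 1000 = 22.56 g
EDTA disodium salt: 16.6 mg/L × 4.23 L = 70.22 mg
L-arginine: 1.02 g/L × 4.23 L = 4.31 g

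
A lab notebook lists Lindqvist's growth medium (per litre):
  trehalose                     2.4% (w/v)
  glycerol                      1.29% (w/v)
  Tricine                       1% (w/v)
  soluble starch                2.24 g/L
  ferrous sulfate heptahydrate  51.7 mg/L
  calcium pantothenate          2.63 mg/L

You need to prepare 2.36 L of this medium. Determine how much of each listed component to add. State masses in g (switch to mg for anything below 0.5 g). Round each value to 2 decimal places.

Working volume: 2.36 L.
trehalose: 2.4% w/v = 24 g/L → 24 × 2.36 L = 56.64 g
glycerol: 1.29% w/v = 12.9 g/L → 12.9 × 2.36 L = 30.44 g
Tricine: 1% w/v = 10 g/L → 10 × 2.36 L = 23.60 g
soluble starch: 2.24 g/L × 2.36 L = 5.29 g
ferrous sulfate heptahydrate: 51.7 mg/L × 2.36 L = 122.01 mg
calcium pantothenate: 2.63 mg/L × 2.36 L = 6.21 mg

trehalose 56.64 g; glycerol 30.44 g; Tricine 23.60 g; soluble starch 5.29 g; ferrous sulfate heptahydrate 122.01 mg; calcium pantothenate 6.21 mg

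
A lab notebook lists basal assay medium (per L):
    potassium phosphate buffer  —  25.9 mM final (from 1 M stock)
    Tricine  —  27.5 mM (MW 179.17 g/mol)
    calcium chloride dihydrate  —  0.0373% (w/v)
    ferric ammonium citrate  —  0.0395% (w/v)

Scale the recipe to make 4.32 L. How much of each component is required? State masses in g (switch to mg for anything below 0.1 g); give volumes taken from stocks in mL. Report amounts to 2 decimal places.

Working volume: 4.32 L.
potassium phosphate buffer: dilute stock: 25.9 mM × 4320 mL ÷ 1000 mM = 111.89 mL
Tricine: 27.5 mmol/L × 179.17 g/mol × 4.32 L ÷ 1000 = 21.29 g
calcium chloride dihydrate: 0.0373 g per 100 mL × 4320 mL ÷ 100 = 1.61 g
ferric ammonium citrate: 0.0395 g per 100 mL × 4320 mL ÷ 100 = 1.71 g

potassium phosphate buffer 111.89 mL; Tricine 21.29 g; calcium chloride dihydrate 1.61 g; ferric ammonium citrate 1.71 g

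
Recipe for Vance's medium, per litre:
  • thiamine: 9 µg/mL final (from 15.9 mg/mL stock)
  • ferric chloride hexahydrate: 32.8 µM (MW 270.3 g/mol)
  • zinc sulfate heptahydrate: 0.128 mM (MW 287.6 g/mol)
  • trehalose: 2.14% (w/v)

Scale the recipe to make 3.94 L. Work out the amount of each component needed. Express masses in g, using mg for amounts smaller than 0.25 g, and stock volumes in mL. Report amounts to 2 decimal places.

Working volume: 3.94 L.
thiamine: C1V1 = C2V2 → 9 µg/mL × 3940 mL ÷ 15900 µg/mL = 2.23 mL
ferric chloride hexahydrate: 32.8 µmol/L × 270.3 g/mol × 3.94 L ÷ 1000 = 34.93 mg
zinc sulfate heptahydrate: 0.128 mmol/L × 287.6 mg/mmol × 3.94 L = 145.04 mg
trehalose: 2.14 g per 100 mL × 3940 mL ÷ 100 = 84.32 g

thiamine 2.23 mL; ferric chloride hexahydrate 34.93 mg; zinc sulfate heptahydrate 145.04 mg; trehalose 84.32 g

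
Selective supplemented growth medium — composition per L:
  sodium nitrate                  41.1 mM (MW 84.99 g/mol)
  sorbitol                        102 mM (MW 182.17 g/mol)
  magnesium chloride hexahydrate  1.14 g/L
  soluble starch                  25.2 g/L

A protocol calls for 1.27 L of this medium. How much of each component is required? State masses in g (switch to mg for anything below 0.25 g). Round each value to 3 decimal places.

sodium nitrate 4.436 g; sorbitol 23.598 g; magnesium chloride hexahydrate 1.448 g; soluble starch 32.004 g

Working volume: 1.27 L.
sodium nitrate: 41.1 mmol/L × 84.99 g/mol × 1.27 L ÷ 1000 = 4.436 g
sorbitol: 102 mmol/L × 182.17 g/mol × 1.27 L ÷ 1000 = 23.598 g
magnesium chloride hexahydrate: 1.14 g/L × 1.27 L = 1.448 g
soluble starch: 25.2 g/L × 1.27 L = 32.004 g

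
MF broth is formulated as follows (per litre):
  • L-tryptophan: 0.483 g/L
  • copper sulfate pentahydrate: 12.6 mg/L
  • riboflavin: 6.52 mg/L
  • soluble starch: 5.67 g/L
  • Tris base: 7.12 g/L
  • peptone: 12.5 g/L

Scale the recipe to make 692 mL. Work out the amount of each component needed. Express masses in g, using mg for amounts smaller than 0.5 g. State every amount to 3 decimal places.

L-tryptophan 334.236 mg; copper sulfate pentahydrate 8.719 mg; riboflavin 4.512 mg; soluble starch 3.924 g; Tris base 4.927 g; peptone 8.650 g

Working volume: 692 mL = 0.692 L.
L-tryptophan: 0.483 g/L × 0.692 L = 0.334236 g = 334.236 mg
copper sulfate pentahydrate: 12.6 mg/L × 0.692 L = 8.719 mg
riboflavin: 6.52 mg/L × 0.692 L = 4.512 mg
soluble starch: 5.67 g/L × 0.692 L = 3.924 g
Tris base: 7.12 g/L × 0.692 L = 4.927 g
peptone: 12.5 g/L × 0.692 L = 8.650 g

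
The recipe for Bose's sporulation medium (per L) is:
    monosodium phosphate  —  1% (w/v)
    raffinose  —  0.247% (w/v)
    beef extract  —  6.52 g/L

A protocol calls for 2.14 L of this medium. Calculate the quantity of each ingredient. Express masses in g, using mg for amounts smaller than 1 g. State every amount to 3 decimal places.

monosodium phosphate 21.400 g; raffinose 5.286 g; beef extract 13.953 g

Working volume: 2.14 L.
monosodium phosphate: 1% w/v = 10 g/L → 10 × 2.14 L = 21.400 g
raffinose: 0.247% w/v = 2.47 g/L → 2.47 × 2.14 L = 5.286 g
beef extract: 6.52 g/L × 2.14 L = 13.953 g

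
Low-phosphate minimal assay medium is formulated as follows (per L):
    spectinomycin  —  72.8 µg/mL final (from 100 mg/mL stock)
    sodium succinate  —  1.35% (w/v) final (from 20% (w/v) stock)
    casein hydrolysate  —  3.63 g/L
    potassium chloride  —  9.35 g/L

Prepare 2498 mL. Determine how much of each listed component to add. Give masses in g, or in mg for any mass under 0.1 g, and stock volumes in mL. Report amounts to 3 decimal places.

Scale factor relative to 1 L: 2.498.
spectinomycin: C1V1 = C2V2 → 72.8 µg/mL × 2498 mL ÷ 100000 µg/mL = 1.819 mL
sodium succinate: V = C2·V2/C1 = 1.35% ÷ 20% × 2498 mL = 168.615 mL
casein hydrolysate: 3.63 g/L × 2.498 L = 9.068 g
potassium chloride: 9.35 g/L × 2.498 L = 23.356 g

spectinomycin 1.819 mL; sodium succinate 168.615 mL; casein hydrolysate 9.068 g; potassium chloride 23.356 g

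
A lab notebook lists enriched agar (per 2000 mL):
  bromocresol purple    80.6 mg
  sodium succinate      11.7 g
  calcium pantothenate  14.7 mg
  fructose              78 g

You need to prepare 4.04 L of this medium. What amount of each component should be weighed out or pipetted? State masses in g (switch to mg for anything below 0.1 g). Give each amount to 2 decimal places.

Ratio of target to recipe volume: 4040 / 2000 = 2.02.
bromocresol purple: 80.6 mg × (4040 mL / 2000 mL) = 162.812 mg = 0.16 g
sodium succinate: 11.7 g × (4040 mL / 2000 mL) = 23.63 g
calcium pantothenate: 14.7 mg × (4040 mL / 2000 mL) = 29.69 mg
fructose: 78 g × (4040 mL / 2000 mL) = 157.56 g

bromocresol purple 0.16 g; sodium succinate 23.63 g; calcium pantothenate 29.69 mg; fructose 157.56 g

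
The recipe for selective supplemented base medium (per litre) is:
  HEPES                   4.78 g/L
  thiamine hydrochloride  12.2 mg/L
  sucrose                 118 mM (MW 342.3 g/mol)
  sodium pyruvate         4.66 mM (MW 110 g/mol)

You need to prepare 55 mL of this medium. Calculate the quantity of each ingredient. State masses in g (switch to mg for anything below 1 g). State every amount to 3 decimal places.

HEPES 262.900 mg; thiamine hydrochloride 0.671 mg; sucrose 2.222 g; sodium pyruvate 28.193 mg

Working volume: 55 mL = 0.055 L.
HEPES: 4.78 g/L × 0.055 L = 0.2629 g = 262.900 mg
thiamine hydrochloride: 12.2 mg/L × 0.055 L = 0.671 mg
sucrose: 118 mmol/L × 342.3 g/mol × 0.055 L ÷ 1000 = 2.222 g
sodium pyruvate: 4.66 mmol/L × 110 mg/mmol × 0.055 L = 28.193 mg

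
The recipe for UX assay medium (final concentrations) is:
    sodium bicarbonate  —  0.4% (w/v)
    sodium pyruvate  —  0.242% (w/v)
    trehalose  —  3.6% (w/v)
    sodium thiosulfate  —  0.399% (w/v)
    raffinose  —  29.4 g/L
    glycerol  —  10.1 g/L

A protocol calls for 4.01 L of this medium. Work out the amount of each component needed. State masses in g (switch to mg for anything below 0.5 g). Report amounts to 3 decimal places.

sodium bicarbonate 16.040 g; sodium pyruvate 9.704 g; trehalose 144.360 g; sodium thiosulfate 16.000 g; raffinose 117.894 g; glycerol 40.501 g

Scale factor relative to 1 L: 4.01.
sodium bicarbonate: 0.4% w/v = 4 g/L → 4 × 4.01 L = 16.040 g
sodium pyruvate: 0.242 g per 100 mL × 4010 mL ÷ 100 = 9.704 g
trehalose: 3.6 g per 100 mL × 4010 mL ÷ 100 = 144.360 g
sodium thiosulfate: 0.399% w/v = 3.99 g/L → 3.99 × 4.01 L = 16.000 g
raffinose: 29.4 g/L × 4.01 L = 117.894 g
glycerol: 10.1 g/L × 4.01 L = 40.501 g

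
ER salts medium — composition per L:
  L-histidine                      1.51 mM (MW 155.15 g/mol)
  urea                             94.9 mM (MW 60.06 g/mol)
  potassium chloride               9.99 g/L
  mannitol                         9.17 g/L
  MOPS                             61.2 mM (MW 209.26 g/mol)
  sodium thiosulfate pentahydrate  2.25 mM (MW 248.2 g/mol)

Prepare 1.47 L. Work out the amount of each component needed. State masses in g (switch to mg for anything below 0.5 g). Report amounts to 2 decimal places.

L-histidine 344.39 mg; urea 8.38 g; potassium chloride 14.69 g; mannitol 13.48 g; MOPS 18.83 g; sodium thiosulfate pentahydrate 0.82 g

Scale factor relative to 1 L: 1.47.
L-histidine: 1.51 mmol/L × 155.15 mg/mmol × 1.47 L = 344.39 mg
urea: 94.9 mmol/L × 60.06 g/mol × 1.47 L ÷ 1000 = 8.38 g
potassium chloride: 9.99 g/L × 1.47 L = 14.69 g
mannitol: 9.17 g/L × 1.47 L = 13.48 g
MOPS: 61.2 mmol/L × 209.26 g/mol × 1.47 L ÷ 1000 = 18.83 g
sodium thiosulfate pentahydrate: 2.25 mmol/L × 248.2 g/mol × 1.47 L ÷ 1000 = 0.82 g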